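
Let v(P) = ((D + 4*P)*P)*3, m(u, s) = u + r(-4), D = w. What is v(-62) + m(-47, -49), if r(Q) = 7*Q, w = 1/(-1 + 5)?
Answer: 92013/2 ≈ 46007.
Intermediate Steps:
w = ¼ (w = 1/4 = ¼ ≈ 0.25000)
D = ¼ ≈ 0.25000
m(u, s) = -28 + u (m(u, s) = u + 7*(-4) = u - 28 = -28 + u)
v(P) = 3*P*(¼ + 4*P) (v(P) = ((¼ + 4*P)*P)*3 = (P*(¼ + 4*P))*3 = 3*P*(¼ + 4*P))
v(-62) + m(-47, -49) = (¾)*(-62)*(1 + 16*(-62)) + (-28 - 47) = (¾)*(-62)*(1 - 992) - 75 = (¾)*(-62)*(-991) - 75 = 92163/2 - 75 = 92013/2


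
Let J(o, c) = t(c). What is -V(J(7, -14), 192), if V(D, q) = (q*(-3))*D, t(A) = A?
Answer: -8064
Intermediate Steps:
J(o, c) = c
V(D, q) = -3*D*q (V(D, q) = (-3*q)*D = -3*D*q)
-V(J(7, -14), 192) = -(-3)*(-14)*192 = -1*8064 = -8064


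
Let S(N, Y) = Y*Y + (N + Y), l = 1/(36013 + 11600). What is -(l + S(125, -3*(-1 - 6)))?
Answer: -27948832/47613 ≈ -587.00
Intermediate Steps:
l = 1/47613 ≈ 2.1003e-5
S(N, Y) = N + Y + Y² (S(N, Y) = Y² + (N + Y) = N + Y + Y²)
-(l + S(125, -3*(-1 - 6))) = -(1/47613 + (125 - 3*(-1 - 6) + (-3*(-1 - 6))²)) = -(1/47613 + (125 - 3*(-7) + (-3*(-7))²)) = -(1/47613 + (125 + 21 + 21²)) = -(1/47613 + (125 + 21 + 441)) = -(1/47613 + 587) = -1*27948832/47613 = -27948832/47613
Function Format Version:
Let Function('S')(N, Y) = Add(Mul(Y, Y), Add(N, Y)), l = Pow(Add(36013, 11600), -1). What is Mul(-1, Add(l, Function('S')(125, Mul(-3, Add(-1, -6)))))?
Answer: Rational(-27948832, 47613) ≈ -587.00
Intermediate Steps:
l = Rational(1, 47613) (l = Pow(47613, -1) = Rational(1, 47613) ≈ 2.1003e-5)
Function('S')(N, Y) = Add(N, Y, Pow(Y, 2)) (Function('S')(N, Y) = Add(Pow(Y, 2), Add(N, Y)) = Add(N, Y, Pow(Y, 2)))
Mul(-1, Add(l, Function('S')(125, Mul(-3, Add(-1, -6))))) = Mul(-1, Add(Rational(1, 47613), Add(125, Mul(-3, Add(-1, -6)), Pow(Mul(-3, Add(-1, -6)), 2)))) = Mul(-1, Add(Rational(1, 47613), Add(125, Mul(-3, -7), Pow(Mul(-3, -7), 2)))) = Mul(-1, Add(Rational(1, 47613), Add(125, 21, Pow(21, 2)))) = Mul(-1, Add(Rational(1, 47613), Add(125, 21, 441))) = Mul(-1, Add(Rational(1, 47613), 587)) = Mul(-1, Rational(27948832, 47613)) = Rational(-27948832, 47613)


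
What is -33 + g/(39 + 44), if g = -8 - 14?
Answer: -2761/83 ≈ -33.265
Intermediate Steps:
g = -22
-33 + g/(39 + 44) = -33 - 22/(39 + 44) = -33 - 22/83 = -2761/83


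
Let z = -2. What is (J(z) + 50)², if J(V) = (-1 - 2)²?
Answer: 3481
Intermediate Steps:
J(V) = 9 (J(V) = (-3)² = 9)
(J(z) + 50)² = (9 + 50)² = 59² = 3481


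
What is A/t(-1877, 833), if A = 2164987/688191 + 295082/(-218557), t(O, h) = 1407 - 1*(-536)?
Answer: 270100287097/292244610031941 ≈ 0.00092423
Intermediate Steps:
t(O, h) = 1943 (t(O, h) = 1407 + 536 = 1943)
A = 270100287097/150408960387 (A = 2164987*(1/688191) + 295082*(-1/218557) = 2164987/688191 - 295082/218557 = 270100287097/150408960387 ≈ 1.7958)
A/t(-1877, 833) = (270100287097/150408960387)/1943 = (270100287097/150408960387)*(1/1943) = 270100287097/292244610031941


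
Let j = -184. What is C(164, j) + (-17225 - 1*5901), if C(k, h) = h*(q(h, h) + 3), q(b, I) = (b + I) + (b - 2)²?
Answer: -6321630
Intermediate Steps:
q(b, I) = I + b + (-2 + b)² (q(b, I) = (I + b) + (-2 + b)² = I + b + (-2 + b)²)
C(k, h) = h*(3 + (-2 + h)² + 2*h) (C(k, h) = h*((h + h + (-2 + h)²) + 3) = h*(((-2 + h)² + 2*h) + 3) = h*(3 + (-2 + h)² + 2*h))
C(164, j) + (-17225 - 1*5901) = -184*(7 + (-184)² - 2*(-184)) + (-17225 - 1*5901) = -184*(7 + 33856 + 368) + (-17225 - 5901) = -184*34231 - 23126 = -6298504 - 23126 = -6321630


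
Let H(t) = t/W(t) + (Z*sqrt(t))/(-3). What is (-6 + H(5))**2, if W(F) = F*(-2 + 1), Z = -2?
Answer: 461/9 - 28*sqrt(5)/3 ≈ 30.352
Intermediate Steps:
W(F) = -F (W(F) = F*(-1) = -F)
H(t) = -1 + 2*sqrt(t)/3 (H(t) = t/((-t)) - 2*sqrt(t)/(-3) = t*(-1/t) - 2*sqrt(t)*(-1/3) = -1 + 2*sqrt(t)/3)
(-6 + H(5))**2 = (-6 + (-1 + 2*sqrt(5)/3))**2 = (-7 + 2*sqrt(5)/3)**2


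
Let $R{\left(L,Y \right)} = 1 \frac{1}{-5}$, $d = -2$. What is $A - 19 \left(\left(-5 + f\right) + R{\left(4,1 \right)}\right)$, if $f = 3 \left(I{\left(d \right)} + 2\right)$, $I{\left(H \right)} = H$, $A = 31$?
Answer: $\frac{649}{5} \approx 129.8$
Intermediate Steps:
$R{\left(L,Y \right)} = - \frac{1}{5}$ ($R{\left(L,Y \right)} = 1 \left(- \frac{1}{5}\right) = - \frac{1}{5}$)
$f = 0$ ($f = 3 \left(-2 + 2\right) = 3 \cdot 0 = 0$)
$A - 19 \left(\left(-5 + f\right) + R{\left(4,1 \right)}\right) = 31 - 19 \left(\left(-5 + 0\right) - \frac{1}{5}\right) = 31 - 19 \left(-5 - \frac{1}{5}\right) = 31 - - \frac{494}{5} = 31 + \frac{494}{5} = \frac{649}{5}$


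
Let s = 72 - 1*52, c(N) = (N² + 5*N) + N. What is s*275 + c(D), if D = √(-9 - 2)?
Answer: 5489 + 6*I*√11 ≈ 5489.0 + 19.9*I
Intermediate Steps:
D = I*√11 (D = √(-11) = I*√11 ≈ 3.3166*I)
c(N) = N² + 6*N
s = 20 (s = 72 - 52 = 20)
s*275 + c(D) = 20*275 + (I*√11)*(6 + I*√11) = 5500 + I*√11*(6 + I*√11)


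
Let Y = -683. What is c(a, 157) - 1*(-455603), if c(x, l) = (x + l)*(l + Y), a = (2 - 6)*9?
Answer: 391957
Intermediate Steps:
a = -36 (a = -4*9 = -36)
c(x, l) = (-683 + l)*(l + x) (c(x, l) = (x + l)*(l - 683) = (l + x)*(-683 + l) = (-683 + l)*(l + x))
c(a, 157) - 1*(-455603) = (157² - 683*157 - 683*(-36) + 157*(-36)) - 1*(-455603) = (24649 - 107231 + 24588 - 5652) + 455603 = -63646 + 455603 = 391957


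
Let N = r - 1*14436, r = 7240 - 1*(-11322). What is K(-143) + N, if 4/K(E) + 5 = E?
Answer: 152661/37 ≈ 4126.0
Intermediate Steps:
r = 18562 (r = 7240 + 11322 = 18562)
N = 4126 (N = 18562 - 1*14436 = 18562 - 14436 = 4126)
K(E) = 4/(-5 + E)
K(-143) + N = 4/(-5 - 143) + 4126 = 4/(-148) + 4126 = 4*(-1/148) + 4126 = -1/37 + 4126 = 152661/37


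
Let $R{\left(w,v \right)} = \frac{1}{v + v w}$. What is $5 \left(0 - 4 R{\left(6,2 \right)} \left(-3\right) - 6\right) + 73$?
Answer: $43$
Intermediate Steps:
$5 \left(0 - 4 R{\left(6,2 \right)} \left(-3\right) - 6\right) + 73 = 5 \left(0 - 4 \frac{1}{2 \left(1 + 6\right)} \left(-3\right) - 6\right) + 73 = 5 \left(0 - 4 \frac{1}{2 \cdot 7} \left(-3\right) - 6\right) + 73 = 5 \left(0 - 4 \cdot \frac{1}{2} \cdot \frac{1}{7} \left(-3\right) - 6\right) + 73 = 5 \left(0 \left(-4\right) \frac{1}{14} \left(-3\right) - 6\right) + 73 = 5 \left(0 \left(\left(- \frac{2}{7}\right) \left(-3\right)\right) - 6\right) + 73 = 5 \left(0 \cdot \frac{6}{7} - 6\right) + 73 = 5 \left(0 - 6\right) + 73 = 5 \left(-6\right) + 73 = -30 + 73 = 43$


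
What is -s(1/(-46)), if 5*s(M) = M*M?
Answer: -1/10580 ≈ -9.4518e-5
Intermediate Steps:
s(M) = M²/5 (s(M) = (M*M)/5 = M²/5)
-s(1/(-46)) = -(1/(-46))²/5 = -(-1/46)²/5 = -1/(5*2116) = -1*1/10580 = -1/10580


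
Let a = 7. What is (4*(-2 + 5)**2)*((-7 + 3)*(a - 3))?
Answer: -576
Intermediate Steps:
(4*(-2 + 5)**2)*((-7 + 3)*(a - 3)) = (4*(-2 + 5)**2)*((-7 + 3)*(7 - 3)) = (4*3**2)*(-4*4) = (4*9)*(-16) = 36*(-16) = -576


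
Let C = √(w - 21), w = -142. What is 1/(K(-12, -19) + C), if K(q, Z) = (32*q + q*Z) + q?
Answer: -168/28387 - I*√163/28387 ≈ -0.0059182 - 0.00044975*I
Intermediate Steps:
K(q, Z) = 33*q + Z*q (K(q, Z) = (32*q + Z*q) + q = 33*q + Z*q)
C = I*√163 (C = √(-142 - 21) = √(-163) = I*√163 ≈ 12.767*I)
1/(K(-12, -19) + C) = 1/(-12*(33 - 19) + I*√163) = 1/(-12*14 + I*√163) = 1/(-168 + I*√163)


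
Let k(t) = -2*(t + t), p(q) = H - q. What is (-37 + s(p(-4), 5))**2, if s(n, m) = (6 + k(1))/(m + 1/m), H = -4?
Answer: 226576/169 ≈ 1340.7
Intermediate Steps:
p(q) = -4 - q
k(t) = -4*t
s(n, m) = 2/(m + 1/m) (s(n, m) = (6 - 4*1)/(m + 1/m) = (6 - 4)/(m + 1/m) = 2/(m + 1/m))
(-37 + s(p(-4), 5))**2 = (-37 + 2*5/(1 + 5**2))**2 = (-37 + 2*5/(1 + 25))**2 = (-37 + 2*5/26)**2 = (-37 + 2*5*(1/26))**2 = (-37 + 5/13)**2 = (-476/13)**2 = 226576/169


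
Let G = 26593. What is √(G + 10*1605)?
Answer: √42643 ≈ 206.50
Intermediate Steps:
√(G + 10*1605) = √(26593 + 10*1605) = √(26593 + 16050) = √42643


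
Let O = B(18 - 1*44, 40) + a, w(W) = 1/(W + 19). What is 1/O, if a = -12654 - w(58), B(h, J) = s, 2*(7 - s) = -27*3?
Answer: -154/1941403 ≈ -7.9324e-5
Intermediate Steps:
w(W) = 1/(19 + W)
s = 95/2 (s = 7 - (-27)*3/2 = 7 - 1/2*(-81) = 7 + 81/2 = 95/2 ≈ 47.500)
B(h, J) = 95/2
a = -974359/77 (a = -12654 - 1/(19 + 58) = -12654 - 1/77 = -974359/77 ≈ -12654.)
O = -1941403/154 (O = 95/2 - 974359/77 = -1941403/154 ≈ -12607.)
1/O = 1/(-1941403/154) = -154/1941403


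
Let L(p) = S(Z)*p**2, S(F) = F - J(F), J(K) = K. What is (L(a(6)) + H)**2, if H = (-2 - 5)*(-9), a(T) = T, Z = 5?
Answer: 3969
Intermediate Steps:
H = 63 (H = -7*(-9) = 63)
S(F) = 0 (S(F) = F - F = 0)
L(p) = 0 (L(p) = 0*p**2 = 0)
(L(a(6)) + H)**2 = (0 + 63)**2 = 63**2 = 3969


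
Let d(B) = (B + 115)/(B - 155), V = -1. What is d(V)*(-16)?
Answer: 152/13 ≈ 11.692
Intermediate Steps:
d(B) = (115 + B)/(-155 + B)
d(V)*(-16) = ((115 - 1)/(-155 - 1))*(-16) = (114/(-156))*(-16) = -1/156*114*(-16) = -19/26*(-16) = 152/13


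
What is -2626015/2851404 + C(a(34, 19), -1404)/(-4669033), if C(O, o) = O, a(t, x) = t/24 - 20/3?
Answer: -3065233930906/3328324843083 ≈ -0.92095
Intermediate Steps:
a(t, x) = -20/3 + t/24 (a(t, x) = t*(1/24) - 20*1/3 = t/24 - 20/3 = -20/3 + t/24)
-2626015/2851404 + C(a(34, 19), -1404)/(-4669033) = -2626015/2851404 + (-20/3 + (1/24)*34)/(-4669033) = -2626015*1/2851404 + (-20/3 + 17/12)*(-1/4669033) = -2626015/2851404 - 21/4*(-1/4669033) = -2626015/2851404 + 21/18676132 = -3065233930906/3328324843083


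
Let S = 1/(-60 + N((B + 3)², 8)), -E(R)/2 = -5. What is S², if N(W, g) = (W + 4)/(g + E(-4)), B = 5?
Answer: 81/256036 ≈ 0.00031636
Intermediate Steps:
E(R) = 10 (E(R) = -2*(-5) = 10)
N(W, g) = (4 + W)/(10 + g) (N(W, g) = (W + 4)/(g + 10) = (4 + W)/(10 + g))
S = -9/506 (S = 1/(-60 + (4 + (5 + 3)²)/(10 + 8)) = 1/(-60 + (4 + 8²)/18) = 1/(-60 + (4 + 64)/18) = 1/(-60 + (1/18)*68) = 1/(-60 + 34/9) = 1/(-506/9) = -9/506 ≈ -0.017787)
S² = (-9/506)² = 81/256036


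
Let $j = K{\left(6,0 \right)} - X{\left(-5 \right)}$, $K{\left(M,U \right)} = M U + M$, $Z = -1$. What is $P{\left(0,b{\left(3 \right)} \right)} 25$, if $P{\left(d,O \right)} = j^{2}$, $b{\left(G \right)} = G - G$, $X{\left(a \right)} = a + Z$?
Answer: $3600$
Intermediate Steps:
$K{\left(M,U \right)} = M + M U$
$X{\left(a \right)} = -1 + a$ ($X{\left(a \right)} = a - 1 = -1 + a$)
$j = 12$ ($j = 6 \left(1 + 0\right) - \left(-1 - 5\right) = 6 \cdot 1 - -6 = 6 + 6 = 12$)
$b{\left(G \right)} = 0$
$P{\left(d,O \right)} = 144$ ($P{\left(d,O \right)} = 12^{2} = 144$)
$P{\left(0,b{\left(3 \right)} \right)} 25 = 144 \cdot 25 = 3600$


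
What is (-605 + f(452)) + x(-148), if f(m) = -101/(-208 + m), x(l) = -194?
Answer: -195057/244 ≈ -799.41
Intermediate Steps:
(-605 + f(452)) + x(-148) = (-605 - 101/(-208 + 452)) - 194 = (-605 - 101/244) - 194 = -147721/244 - 194 = -195057/244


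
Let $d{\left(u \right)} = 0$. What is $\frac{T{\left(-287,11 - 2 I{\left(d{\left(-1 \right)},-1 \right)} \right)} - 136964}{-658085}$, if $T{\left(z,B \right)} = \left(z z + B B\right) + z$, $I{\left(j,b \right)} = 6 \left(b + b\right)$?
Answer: $\frac{53657}{658085} \approx 0.081535$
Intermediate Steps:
$I{\left(j,b \right)} = 12 b$ ($I{\left(j,b \right)} = 6 \cdot 2 b = 12 b$)
$T{\left(z,B \right)} = z + B^{2} + z^{2}$ ($T{\left(z,B \right)} = \left(z^{2} + B^{2}\right) + z = \left(B^{2} + z^{2}\right) + z = z + B^{2} + z^{2}$)
$\frac{T{\left(-287,11 - 2 I{\left(d{\left(-1 \right)},-1 \right)} \right)} - 136964}{-658085} = \frac{\left(-287 + \left(11 - 2 \cdot 12 \left(-1\right)\right)^{2} + \left(-287\right)^{2}\right) - 136964}{-658085} = \left(\left(-287 + \left(11 - -24\right)^{2} + 82369\right) - 136964\right) \left(- \frac{1}{658085}\right) = \left(\left(-287 + \left(11 + 24\right)^{2} + 82369\right) - 136964\right) \left(- \frac{1}{658085}\right) = \left(\left(-287 + 35^{2} + 82369\right) - 136964\right) \left(- \frac{1}{658085}\right) = \left(\left(-287 + 1225 + 82369\right) - 136964\right) \left(- \frac{1}{658085}\right) = \left(83307 - 136964\right) \left(- \frac{1}{658085}\right) = \left(-53657\right) \left(- \frac{1}{658085}\right) = \frac{53657}{658085}$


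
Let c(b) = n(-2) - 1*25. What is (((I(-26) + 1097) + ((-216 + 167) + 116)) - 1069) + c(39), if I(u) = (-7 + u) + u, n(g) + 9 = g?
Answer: 0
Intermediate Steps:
n(g) = -9 + g
c(b) = -36 (c(b) = (-9 - 2) - 1*25 = -11 - 25 = -36)
I(u) = -7 + 2*u
(((I(-26) + 1097) + ((-216 + 167) + 116)) - 1069) + c(39) = ((((-7 + 2*(-26)) + 1097) + ((-216 + 167) + 116)) - 1069) - 36 = ((((-7 - 52) + 1097) + (-49 + 116)) - 1069) - 36 = (((-59 + 1097) + 67) - 1069) - 36 = ((1038 + 67) - 1069) - 36 = (1105 - 1069) - 36 = 36 - 36 = 0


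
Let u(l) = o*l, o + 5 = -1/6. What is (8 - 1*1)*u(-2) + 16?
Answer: 265/3 ≈ 88.333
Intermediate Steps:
o = -31/6 (o = -5 - 1/6 = -5 - 1*⅙ = -5 - ⅙ = -31/6 ≈ -5.1667)
u(l) = -31*l/6
(8 - 1*1)*u(-2) + 16 = (8 - 1*1)*(-31/6*(-2)) + 16 = (8 - 1)*(31/3) + 16 = 7*(31/3) + 16 = 217/3 + 16 = 265/3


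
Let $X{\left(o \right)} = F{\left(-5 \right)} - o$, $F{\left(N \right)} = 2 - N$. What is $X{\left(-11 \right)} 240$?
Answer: $4320$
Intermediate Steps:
$X{\left(o \right)} = 7 - o$ ($X{\left(o \right)} = \left(2 - -5\right) - o = \left(2 + 5\right) - o = 7 - o$)
$X{\left(-11 \right)} 240 = \left(7 - -11\right) 240 = \left(7 + 11\right) 240 = 18 \cdot 240 = 4320$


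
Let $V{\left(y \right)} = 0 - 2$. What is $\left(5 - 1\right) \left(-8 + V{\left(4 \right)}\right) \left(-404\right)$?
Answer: $16160$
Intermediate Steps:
$V{\left(y \right)} = -2$ ($V{\left(y \right)} = 0 - 2 = -2$)
$\left(5 - 1\right) \left(-8 + V{\left(4 \right)}\right) \left(-404\right) = \left(5 - 1\right) \left(-8 - 2\right) \left(-404\right) = 4 \left(-10\right) \left(-404\right) = \left(-40\right) \left(-404\right) = 16160$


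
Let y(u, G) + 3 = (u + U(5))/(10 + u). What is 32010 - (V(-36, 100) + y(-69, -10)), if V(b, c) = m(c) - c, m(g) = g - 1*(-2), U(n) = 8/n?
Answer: 9442908/295 ≈ 32010.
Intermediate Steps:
m(g) = 2 + g (m(g) = g + 2 = 2 + g)
y(u, G) = -3 + (8/5 + u)/(10 + u) (y(u, G) = -3 + (u + 8/5)/(10 + u) = -3 + (8/5 + u)/(10 + u))
V(b, c) = 2 (V(b, c) = (2 + c) - c = 2)
32010 - (V(-36, 100) + y(-69, -10)) = 32010 - (2 + 2*(-71 - 5*(-69))/(5*(10 - 69))) = 32010 - (2 + (⅖)*(-71 + 345)/(-59)) = 32010 - (2 + (⅖)*(-1/59)*274) = 32010 - (2 - 548/295) = 32010 - 1*42/295 = 32010 - 42/295 = 9442908/295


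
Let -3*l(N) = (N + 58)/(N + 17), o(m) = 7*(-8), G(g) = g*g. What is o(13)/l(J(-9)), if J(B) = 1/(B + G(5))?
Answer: 45864/929 ≈ 49.369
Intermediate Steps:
G(g) = g**2
o(m) = -56
J(B) = 1/(25 + B) (J(B) = 1/(B + 5**2) = 1/(B + 25) = 1/(25 + B))
l(N) = -(58 + N)/(3*(17 + N)) (l(N) = -(N + 58)/(3*(N + 17)) = -(58 + N)/(3*(17 + N)))
o(13)/l(J(-9)) = -56*3*(17 + 1/(25 - 9))/(-58 - 1/(25 - 9)) = -56*3*(17 + 1/16)/(-58 - 1/16) = -56*3*(17 + 1/16)/(-58 - 1*1/16) = -56*819/(16*(-58 - 1/16)) = -56/((1/3)*(16/273)*(-929/16)) = -56/(-929/819) = -56*(-819/929) = 45864/929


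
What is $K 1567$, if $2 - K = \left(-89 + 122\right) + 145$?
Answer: $-275792$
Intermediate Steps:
$K = -176$ ($K = 2 - \left(\left(-89 + 122\right) + 145\right) = 2 - \left(33 + 145\right) = 2 - 178 = -176$)
$K 1567 = \left(-176\right) 1567 = -275792$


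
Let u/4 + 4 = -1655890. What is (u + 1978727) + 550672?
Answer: -4094177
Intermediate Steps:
u = -6623576 (u = -16 + 4*(-1655890) = -16 - 6623560 = -6623576)
(u + 1978727) + 550672 = (-6623576 + 1978727) + 550672 = -4644849 + 550672 = -4094177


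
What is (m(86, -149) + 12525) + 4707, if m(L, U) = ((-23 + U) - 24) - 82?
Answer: 16954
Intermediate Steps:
m(L, U) = -129 + U (m(L, U) = (-47 + U) - 82 = -129 + U)
(m(86, -149) + 12525) + 4707 = ((-129 - 149) + 12525) + 4707 = (-278 + 12525) + 4707 = 12247 + 4707 = 16954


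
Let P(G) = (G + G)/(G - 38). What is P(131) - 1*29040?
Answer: -2700458/93 ≈ -29037.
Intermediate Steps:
P(G) = 2*G/(-38 + G) (P(G) = (2*G)/(-38 + G) = 2*G/(-38 + G))
P(131) - 1*29040 = 2*131/(-38 + 131) - 1*29040 = 2*131/93 - 29040 = 2*131*(1/93) - 29040 = 262/93 - 29040 = -2700458/93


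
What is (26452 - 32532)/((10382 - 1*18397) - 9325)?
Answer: 304/867 ≈ 0.35063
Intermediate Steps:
(26452 - 32532)/((10382 - 1*18397) - 9325) = -6080/((10382 - 18397) - 9325) = -6080/(-8015 - 9325) = -6080/(-17340) = -6080*(-1/17340) = 304/867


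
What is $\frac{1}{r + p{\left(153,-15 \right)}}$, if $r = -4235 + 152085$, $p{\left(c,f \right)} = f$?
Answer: $\frac{1}{147835} \approx 6.7643 \cdot 10^{-6}$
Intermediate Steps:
$r = 147850$
$\frac{1}{r + p{\left(153,-15 \right)}} = \frac{1}{147850 - 15} = \frac{1}{147835}$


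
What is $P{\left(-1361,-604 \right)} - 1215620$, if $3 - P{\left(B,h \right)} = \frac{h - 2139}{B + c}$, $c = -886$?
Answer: $- \frac{2731494142}{2247} \approx -1.2156 \cdot 10^{6}$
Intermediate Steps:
$P{\left(B,h \right)} = 3 - \frac{-2139 + h}{-886 + B}$ ($P{\left(B,h \right)} = 3 - \frac{h - 2139}{B - 886} = 3 - \frac{-2139 + h}{-886 + B}$)
$P{\left(-1361,-604 \right)} - 1215620 = \frac{-519 - -604 + 3 \left(-1361\right)}{-886 - 1361} - 1215620 = \frac{-519 + 604 - 4083}{-2247} - 1215620 = \left(- \frac{1}{2247}\right) \left(-3998\right) - 1215620 = \frac{3998}{2247} - 1215620 = - \frac{2731494142}{2247}$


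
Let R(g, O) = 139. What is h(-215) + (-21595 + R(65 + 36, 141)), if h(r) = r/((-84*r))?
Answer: -1802305/84 ≈ -21456.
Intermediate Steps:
h(r) = -1/84 (h(r) = r*(-1/(84*r)) = -1/84)
h(-215) + (-21595 + R(65 + 36, 141)) = -1/84 + (-21595 + 139) = -1/84 - 21456 = -1802305/84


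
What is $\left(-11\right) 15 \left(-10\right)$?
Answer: $1650$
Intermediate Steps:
$\left(-11\right) 15 \left(-10\right) = \left(-165\right) \left(-10\right) = 1650$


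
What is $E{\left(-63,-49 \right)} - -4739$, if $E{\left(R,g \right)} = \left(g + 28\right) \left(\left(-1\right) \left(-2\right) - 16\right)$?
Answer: $5033$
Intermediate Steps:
$E{\left(R,g \right)} = -392 - 14 g$ ($E{\left(R,g \right)} = \left(28 + g\right) \left(2 - 16\right) = \left(28 + g\right) \left(-14\right) = -392 - 14 g$)
$E{\left(-63,-49 \right)} - -4739 = \left(-392 - -686\right) - -4739 = \left(-392 + 686\right) + 4739 = 294 + 4739 = 5033$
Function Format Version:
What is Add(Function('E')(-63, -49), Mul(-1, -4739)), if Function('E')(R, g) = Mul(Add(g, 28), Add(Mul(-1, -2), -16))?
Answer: 5033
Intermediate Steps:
Function('E')(R, g) = Add(-392, Mul(-14, g)) (Function('E')(R, g) = Mul(Add(28, g), Add(2, -16)) = Mul(Add(28, g), -14) = Add(-392, Mul(-14, g)))
Add(Function('E')(-63, -49), Mul(-1, -4739)) = Add(Add(-392, Mul(-14, -49)), Mul(-1, -4739)) = Add(Add(-392, 686), 4739) = Add(294, 4739) = 5033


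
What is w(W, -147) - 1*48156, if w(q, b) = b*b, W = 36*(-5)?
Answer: -26547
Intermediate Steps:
W = -180
w(q, b) = b**2
w(W, -147) - 1*48156 = (-147)**2 - 1*48156 = 21609 - 48156 = -26547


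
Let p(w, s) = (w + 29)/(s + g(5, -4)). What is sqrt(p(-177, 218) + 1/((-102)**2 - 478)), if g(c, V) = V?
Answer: I*sqrt(780011076194)/1062082 ≈ 0.83156*I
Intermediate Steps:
p(w, s) = (29 + w)/(-4 + s) (p(w, s) = (w + 29)/(s - 4) = (29 + w)/(-4 + s))
sqrt(p(-177, 218) + 1/((-102)**2 - 478)) = sqrt((29 - 177)/(-4 + 218) + 1/((-102)**2 - 478)) = sqrt(-148/214 + 1/(10404 - 478)) = sqrt((1/214)*(-148) + 1/9926) = sqrt(-74/107 + 1/9926) = sqrt(-734417/1062082) = I*sqrt(780011076194)/1062082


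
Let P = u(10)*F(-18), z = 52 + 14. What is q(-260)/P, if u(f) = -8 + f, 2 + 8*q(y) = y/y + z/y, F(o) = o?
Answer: 163/37440 ≈ 0.0043536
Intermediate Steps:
z = 66
q(y) = -⅛ + 33/(4*y) (q(y) = -¼ + (y/y + 66/y)/8 = -¼ + (1 + 66/y)/8 = -¼ + (⅛ + 33/(4*y)) = -⅛ + 33/(4*y))
P = -36 (P = (-8 + 10)*(-18) = 2*(-18) = -36)
q(-260)/P = ((⅛)*(66 - 1*(-260))/(-260))/(-36) = ((⅛)*(-1/260)*(66 + 260))*(-1/36) = ((⅛)*(-1/260)*326)*(-1/36) = -163/1040*(-1/36) = 163/37440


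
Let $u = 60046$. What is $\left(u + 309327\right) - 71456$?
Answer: $297917$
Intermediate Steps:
$\left(u + 309327\right) - 71456 = \left(60046 + 309327\right) - 71456 = 369373 - 71456 = 297917$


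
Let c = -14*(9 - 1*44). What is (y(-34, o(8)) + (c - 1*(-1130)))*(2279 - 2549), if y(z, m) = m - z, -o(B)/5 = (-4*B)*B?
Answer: -792180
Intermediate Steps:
o(B) = 20*B² (o(B) = -5*(-4*B)*B = -(-20)*B² = 20*B²)
c = 490 (c = -14*(9 - 44) = -14*(-35) = 490)
(y(-34, o(8)) + (c - 1*(-1130)))*(2279 - 2549) = ((20*8² - 1*(-34)) + (490 - 1*(-1130)))*(2279 - 2549) = ((20*64 + 34) + (490 + 1130))*(-270) = ((1280 + 34) + 1620)*(-270) = (1314 + 1620)*(-270) = 2934*(-270) = -792180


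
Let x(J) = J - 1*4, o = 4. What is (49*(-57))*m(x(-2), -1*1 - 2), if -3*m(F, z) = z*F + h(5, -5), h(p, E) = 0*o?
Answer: 16758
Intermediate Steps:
h(p, E) = 0 (h(p, E) = 0*4 = 0)
x(J) = -4 + J (x(J) = J - 4 = -4 + J)
m(F, z) = -F*z/3 (m(F, z) = -(z*F + 0)/3 = -(F*z + 0)/3 = -F*z/3)
(49*(-57))*m(x(-2), -1*1 - 2) = (49*(-57))*(-(-4 - 2)*(-1*1 - 2)/3) = -(-931)*(-6)*(-1 - 2) = -(-931)*(-6)*(-3) = -2793*(-6) = 16758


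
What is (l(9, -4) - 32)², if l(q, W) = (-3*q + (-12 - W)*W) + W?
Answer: 961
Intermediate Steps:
l(q, W) = W - 3*q + W*(-12 - W) (l(q, W) = (-3*q + W*(-12 - W)) + W = W - 3*q + W*(-12 - W))
(l(9, -4) - 32)² = ((-1*(-4)² - 11*(-4) - 3*9) - 32)² = ((-1*16 + 44 - 27) - 32)² = ((-16 + 44 - 27) - 32)² = (1 - 32)² = (-31)² = 961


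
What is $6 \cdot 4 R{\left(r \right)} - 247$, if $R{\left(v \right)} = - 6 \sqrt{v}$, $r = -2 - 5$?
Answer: $-247 - 144 i \sqrt{7} \approx -247.0 - 380.99 i$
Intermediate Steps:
$r = -7$ ($r = -2 - 5 = -7$)
$6 \cdot 4 R{\left(r \right)} - 247 = 6 \cdot 4 \left(- 6 \sqrt{-7}\right) - 247 = 24 \left(- 6 i \sqrt{7}\right) - 247 = - 144 i \sqrt{7} - 247 = -247 - 144 i \sqrt{7}$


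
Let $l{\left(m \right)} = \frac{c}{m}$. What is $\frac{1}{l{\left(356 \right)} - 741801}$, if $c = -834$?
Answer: $- \frac{178}{132040995} \approx -1.3481 \cdot 10^{-6}$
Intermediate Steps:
$l{\left(m \right)} = - \frac{834}{m}$
$\frac{1}{l{\left(356 \right)} - 741801} = \frac{1}{- \frac{834}{356} - 741801} = \frac{1}{\left(-834\right) \frac{1}{356} - 741801} = \frac{1}{- \frac{417}{178} - 741801} = \frac{1}{- \frac{132040995}{178}} = - \frac{178}{132040995}$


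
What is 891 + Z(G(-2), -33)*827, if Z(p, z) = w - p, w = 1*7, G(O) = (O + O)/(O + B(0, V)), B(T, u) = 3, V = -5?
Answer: 9988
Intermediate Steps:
G(O) = 2*O/(3 + O) (G(O) = (O + O)/(O + 3) = (2*O)/(3 + O) = 2*O/(3 + O))
w = 7
Z(p, z) = 7 - p
891 + Z(G(-2), -33)*827 = 891 + (7 - 2*(-2)/(3 - 2))*827 = 891 + (7 - 2*(-2)/1)*827 = 891 + (7 - 2*(-2))*827 = 891 + (7 - 1*(-4))*827 = 891 + (7 + 4)*827 = 891 + 11*827 = 891 + 9097 = 9988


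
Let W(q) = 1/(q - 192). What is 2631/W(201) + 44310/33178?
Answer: 392833086/16589 ≈ 23680.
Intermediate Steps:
W(q) = 1/(-192 + q)
2631/W(201) + 44310/33178 = 2631/(1/(-192 + 201)) + 44310/33178 = 2631/(1/9) + 44310*(1/33178) = 2631/(⅑) + 22155/16589 = 2631*9 + 22155/16589 = 23679 + 22155/16589 = 392833086/16589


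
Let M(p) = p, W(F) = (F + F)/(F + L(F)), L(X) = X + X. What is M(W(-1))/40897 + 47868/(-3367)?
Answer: -5872966054/413100597 ≈ -14.217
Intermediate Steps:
L(X) = 2*X
W(F) = ⅔ (W(F) = (F + F)/(F + 2*F) = (2*F)/((3*F)) = (2*F)*(1/(3*F)) = ⅔)
M(W(-1))/40897 + 47868/(-3367) = (⅔)/40897 + 47868/(-3367) = (⅔)*(1/40897) + 47868*(-1/3367) = 2/122691 - 47868/3367 = -5872966054/413100597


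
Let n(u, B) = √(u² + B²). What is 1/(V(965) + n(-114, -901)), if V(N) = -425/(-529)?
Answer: -224825/230811836652 + 279841*√824797/230811836652 ≈ 0.0011001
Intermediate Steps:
n(u, B) = √(B² + u²)
V(N) = 425/529 (V(N) = -425*(-1/529) = 425/529)
1/(V(965) + n(-114, -901)) = 1/(425/529 + √((-901)² + (-114)²)) = 1/(425/529 + √(811801 + 12996)) = 1/(425/529 + √824797)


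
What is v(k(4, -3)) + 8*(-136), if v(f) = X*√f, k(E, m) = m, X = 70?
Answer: -1088 + 70*I*√3 ≈ -1088.0 + 121.24*I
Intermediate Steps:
v(f) = 70*√f
v(k(4, -3)) + 8*(-136) = 70*√(-3) + 8*(-136) = 70*(I*√3) - 1088 = 70*I*√3 - 1088 = -1088 + 70*I*√3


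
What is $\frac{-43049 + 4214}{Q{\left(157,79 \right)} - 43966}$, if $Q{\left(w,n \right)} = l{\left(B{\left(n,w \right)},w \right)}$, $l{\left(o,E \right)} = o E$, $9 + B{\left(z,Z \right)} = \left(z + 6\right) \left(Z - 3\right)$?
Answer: $- \frac{12945}{669917} \approx -0.019323$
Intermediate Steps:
$B{\left(z,Z \right)} = -9 + \left(-3 + Z\right) \left(6 + z\right)$ ($B{\left(z,Z \right)} = -9 + \left(z + 6\right) \left(Z - 3\right) = -9 + \left(6 + z\right) \left(-3 + Z\right) = -9 + \left(-3 + Z\right) \left(6 + z\right)$)
$l{\left(o,E \right)} = E o$
$Q{\left(w,n \right)} = w \left(-27 - 3 n + 6 w + n w\right)$ ($Q{\left(w,n \right)} = w \left(-27 - 3 n + 6 w + w n\right) = w \left(-27 - 3 n + 6 w + n w\right)$)
$\frac{-43049 + 4214}{Q{\left(157,79 \right)} - 43966} = \frac{-43049 + 4214}{157 \left(-27 - 237 + 6 \cdot 157 + 79 \cdot 157\right) - 43966} = - \frac{38835}{157 \left(-27 - 237 + 942 + 12403\right) - 43966} = - \frac{38835}{157 \cdot 13081 - 43966} = - \frac{38835}{2053717 - 43966} = - \frac{38835}{2009751} = \left(-38835\right) \frac{1}{2009751} = - \frac{12945}{669917}$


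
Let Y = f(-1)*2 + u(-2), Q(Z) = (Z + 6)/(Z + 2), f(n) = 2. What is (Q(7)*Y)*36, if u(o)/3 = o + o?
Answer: -416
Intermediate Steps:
u(o) = 6*o (u(o) = 3*(o + o) = 3*(2*o) = 6*o)
Q(Z) = (6 + Z)/(2 + Z)
Y = -8 (Y = 2*2 + 6*(-2) = 4 - 12 = -8)
(Q(7)*Y)*36 = (((6 + 7)/(2 + 7))*(-8))*36 = ((13/9)*(-8))*36 = -104/9*36 = -416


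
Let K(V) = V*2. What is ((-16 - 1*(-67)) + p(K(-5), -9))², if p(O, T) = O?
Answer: 1681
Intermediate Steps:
K(V) = 2*V
((-16 - 1*(-67)) + p(K(-5), -9))² = ((-16 - 1*(-67)) + 2*(-5))² = ((-16 + 67) - 10)² = (51 - 10)² = 41² = 1681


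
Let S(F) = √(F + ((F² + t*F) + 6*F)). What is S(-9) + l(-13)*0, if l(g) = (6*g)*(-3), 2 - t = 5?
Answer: 3*√5 ≈ 6.7082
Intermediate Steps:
t = -3 (t = 2 - 1*5 = 2 - 5 = -3)
l(g) = -18*g
S(F) = √(F² + 4*F) (S(F) = √(F + ((F² - 3*F) + 6*F)) = √(F + (F² + 3*F)) = √(F² + 4*F))
S(-9) + l(-13)*0 = √(-9*(4 - 9)) - 18*(-13)*0 = √(-9*(-5)) + 234*0 = √45 + 0 = 3*√5 + 0 = 3*√5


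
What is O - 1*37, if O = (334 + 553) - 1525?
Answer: -675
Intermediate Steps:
O = -638 (O = 887 - 1525 = -638)
O - 1*37 = -638 - 1*37 = -638 - 37 = -675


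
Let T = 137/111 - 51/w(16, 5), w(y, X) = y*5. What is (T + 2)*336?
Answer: 161413/185 ≈ 872.50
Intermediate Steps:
w(y, X) = 5*y
T = 5299/8880 (T = 137/111 - 51/(5*16) = 137*(1/111) - 51/80 = 137/111 - 51*1/80 = 137/111 - 51/80 = 5299/8880 ≈ 0.59673)
(T + 2)*336 = (5299/8880 + 2)*336 = (23059/8880)*336 = 161413/185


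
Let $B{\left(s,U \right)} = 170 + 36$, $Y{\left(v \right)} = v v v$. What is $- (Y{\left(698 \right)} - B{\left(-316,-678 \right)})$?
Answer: $-340068186$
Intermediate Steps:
$Y{\left(v \right)} = v^{3}$ ($Y{\left(v \right)} = v^{2} v = v^{3}$)
$B{\left(s,U \right)} = 206$
$- (Y{\left(698 \right)} - B{\left(-316,-678 \right)}) = - (698^{3} - 206) = - (340068392 - 206) = \left(-1\right) 340068186 = -340068186$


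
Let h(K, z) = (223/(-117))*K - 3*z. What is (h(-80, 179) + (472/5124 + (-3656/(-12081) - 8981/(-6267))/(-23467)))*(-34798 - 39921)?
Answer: 283295020348896476243416/9862599091740759 ≈ 2.8724e+7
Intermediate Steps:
h(K, z) = -3*z - 223*K/117 (h(K, z) = (223*(-1/117))*K - 3*z = -223*K/117 - 3*z = -3*z - 223*K/117)
(h(-80, 179) + (472/5124 + (-3656/(-12081) - 8981/(-6267))/(-23467)))*(-34798 - 39921) = ((-3*179 - 223/117*(-80)) + (472/5124 + (-3656/(-12081) - 8981/(-6267))/(-23467)))*(-34798 - 39921) = ((-537 + 17840/117) + (472*(1/5124) + (-3656*(-1/12081) - 8981*(-1/6267))*(-1/23467)))*(-74719) = (-44989/117 + (118/1281 + (3656/12081 + 8981/6267)*(-1/23467)))*(-74719) = (-44989/117 + (118/1281 + (43803871/25237209)*(-1/23467)))*(-74719) = (-44989/117 + (118/1281 - 43803871/592241583603))*(-74719) = (-44989/117 + 7758710456267/84295718732827)*(-74719) = -3791472320947770664/9862599091740759*(-74719) = 283295020348896476243416/9862599091740759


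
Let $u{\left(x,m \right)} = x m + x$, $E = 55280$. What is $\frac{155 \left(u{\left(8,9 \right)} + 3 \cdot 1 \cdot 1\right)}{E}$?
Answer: $\frac{2573}{11056} \approx 0.23272$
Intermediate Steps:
$u{\left(x,m \right)} = x + m x$ ($u{\left(x,m \right)} = m x + x = x + m x$)
$\frac{155 \left(u{\left(8,9 \right)} + 3 \cdot 1 \cdot 1\right)}{E} = \frac{155 \left(8 \left(1 + 9\right) + 3 \cdot 1 \cdot 1\right)}{55280} = 155 \left(8 \cdot 10 + 3 \cdot 1\right) \frac{1}{55280} = 155 \left(80 + 3\right) \frac{1}{55280} = 155 \cdot 83 \cdot \frac{1}{55280} = 12865 \cdot \frac{1}{55280} = \frac{2573}{11056}$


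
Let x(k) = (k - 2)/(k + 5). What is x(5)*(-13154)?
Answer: -19731/5 ≈ -3946.2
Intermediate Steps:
x(k) = (-2 + k)/(5 + k)
x(5)*(-13154) = ((-2 + 5)/(5 + 5))*(-13154) = (3/10)*(-13154) = -19731/5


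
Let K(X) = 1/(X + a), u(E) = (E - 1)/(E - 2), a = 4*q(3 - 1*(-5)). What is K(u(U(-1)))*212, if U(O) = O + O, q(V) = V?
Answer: 848/131 ≈ 6.4733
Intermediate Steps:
a = 32 (a = 4*(3 - 1*(-5)) = 4*(3 + 5) = 4*8 = 32)
U(O) = 2*O
u(E) = (-1 + E)/(-2 + E)
K(X) = 1/(32 + X) (K(X) = 1/(X + 32) = 1/(32 + X))
K(u(U(-1)))*212 = 212/(32 + (-1 + 2*(-1))/(-2 + 2*(-1))) = 212/(32 + (-1 - 2)/(-2 - 2)) = 212/(32 - 3/(-4)) = 212/(32 - 1/4*(-3)) = 212/(32 + 3/4) = 212/(131/4) = (4/131)*212 = 848/131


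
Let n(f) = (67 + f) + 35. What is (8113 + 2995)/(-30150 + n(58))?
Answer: -5554/14995 ≈ -0.37039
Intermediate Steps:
n(f) = 102 + f
(8113 + 2995)/(-30150 + n(58)) = (8113 + 2995)/(-30150 + (102 + 58)) = 11108/(-30150 + 160) = 11108/(-29990) = 11108*(-1/29990) = -5554/14995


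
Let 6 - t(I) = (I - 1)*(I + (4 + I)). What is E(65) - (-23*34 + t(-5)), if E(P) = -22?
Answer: 790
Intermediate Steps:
t(I) = 6 - (-1 + I)*(4 + 2*I) (t(I) = 6 - (I - 1)*(I + (4 + I)) = 6 - (-1 + I)*(4 + 2*I))
E(65) - (-23*34 + t(-5)) = -22 - (-23*34 + (10 - 2*(-5) - 2*(-5)²)) = -22 - (-782 + (10 + 10 - 2*25)) = -22 - (-782 + (10 + 10 - 50)) = -22 - (-782 - 30) = -22 - 1*(-812) = -22 + 812 = 790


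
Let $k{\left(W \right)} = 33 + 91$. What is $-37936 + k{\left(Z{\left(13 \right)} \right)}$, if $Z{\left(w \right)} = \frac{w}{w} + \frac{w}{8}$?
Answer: $-37812$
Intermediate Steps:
$Z{\left(w \right)} = 1 + \frac{w}{8}$ ($Z{\left(w \right)} = 1 + w \frac{1}{8} = 1 + \frac{w}{8}$)
$k{\left(W \right)} = 124$
$-37936 + k{\left(Z{\left(13 \right)} \right)} = -37936 + 124 = -37812$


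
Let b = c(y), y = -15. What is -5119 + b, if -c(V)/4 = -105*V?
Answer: -11419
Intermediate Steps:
c(V) = 420*V (c(V) = -(-420)*V = 420*V)
b = -6300 (b = 420*(-15) = -6300)
-5119 + b = -5119 - 6300 = -11419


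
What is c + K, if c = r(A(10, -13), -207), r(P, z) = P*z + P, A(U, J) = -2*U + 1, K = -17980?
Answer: -14066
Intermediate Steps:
A(U, J) = 1 - 2*U
r(P, z) = P + P*z
c = 3914 (c = (1 - 2*10)*(1 - 207) = (1 - 20)*(-206) = -19*(-206) = 3914)
c + K = 3914 - 17980 = -14066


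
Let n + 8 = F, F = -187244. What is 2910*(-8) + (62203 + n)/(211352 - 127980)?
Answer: -1941025209/83372 ≈ -23282.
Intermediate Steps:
n = -187252 (n = -8 - 187244 = -187252)
2910*(-8) + (62203 + n)/(211352 - 127980) = 2910*(-8) + (62203 - 187252)/(211352 - 127980) = -23280 - 125049/83372 = -1941025209/83372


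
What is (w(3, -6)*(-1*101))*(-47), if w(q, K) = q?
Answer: 14241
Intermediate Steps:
(w(3, -6)*(-1*101))*(-47) = (3*(-1*101))*(-47) = (3*(-101))*(-47) = -303*(-47) = 14241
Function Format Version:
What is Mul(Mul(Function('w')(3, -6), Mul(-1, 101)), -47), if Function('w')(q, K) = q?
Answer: 14241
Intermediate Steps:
Mul(Mul(Function('w')(3, -6), Mul(-1, 101)), -47) = Mul(Mul(3, Mul(-1, 101)), -47) = Mul(Mul(3, -101), -47) = Mul(-303, -47) = 14241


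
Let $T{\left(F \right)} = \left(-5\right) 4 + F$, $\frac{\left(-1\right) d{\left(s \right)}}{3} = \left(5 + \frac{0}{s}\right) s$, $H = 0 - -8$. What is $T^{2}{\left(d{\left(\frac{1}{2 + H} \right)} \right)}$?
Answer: $\frac{1849}{4} \approx 462.25$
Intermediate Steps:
$H = 8$ ($H = 0 + 8 = 8$)
$d{\left(s \right)} = - 15 s$ ($d{\left(s \right)} = - 3 \left(5 + \frac{0}{s}\right) s = - 3 \left(5 + 0\right) s = - 3 \cdot 5 s = - 15 s$)
$T{\left(F \right)} = -20 + F$
$T^{2}{\left(d{\left(\frac{1}{2 + H} \right)} \right)} = \left(-20 - \frac{15}{2 + 8}\right)^{2} = \left(-20 - \frac{15}{10}\right)^{2} = \left(-20 - \frac{3}{2}\right)^{2} = \left(- \frac{43}{2}\right)^{2} = \frac{1849}{4}$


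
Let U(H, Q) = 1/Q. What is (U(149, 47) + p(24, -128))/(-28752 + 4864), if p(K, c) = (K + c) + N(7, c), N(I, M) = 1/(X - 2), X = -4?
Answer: 29369/6736416 ≈ 0.0043597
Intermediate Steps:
N(I, M) = -⅙ (N(I, M) = 1/(-4 - 2) = 1/(-6) = -⅙)
p(K, c) = -⅙ + K + c (p(K, c) = (K + c) - ⅙ = -⅙ + K + c)
(U(149, 47) + p(24, -128))/(-28752 + 4864) = (1/47 + (-⅙ + 24 - 128))/(-28752 + 4864) = (1/47 - 625/6)/(-23888) = -29369/282*(-1/23888) = 29369/6736416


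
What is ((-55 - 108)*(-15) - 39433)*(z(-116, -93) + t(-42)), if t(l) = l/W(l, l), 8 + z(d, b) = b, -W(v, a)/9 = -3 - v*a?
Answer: 19803930020/5301 ≈ 3.7359e+6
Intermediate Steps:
W(v, a) = 27 + 9*a*v (W(v, a) = -9*(-3 - v*a) = -9*(-3 - a*v) = 27 + 9*a*v)
z(d, b) = -8 + b
t(l) = l/(27 + 9*l²) (t(l) = l/(27 + 9*l*l) = l/(27 + 9*l²))
((-55 - 108)*(-15) - 39433)*(z(-116, -93) + t(-42)) = ((-55 - 108)*(-15) - 39433)*((-8 - 93) + (⅑)*(-42)/(3 + (-42)²)) = (-163*(-15) - 39433)*(-101 + (⅑)*(-42)/(3 + 1764)) = (2445 - 39433)*(-101 + (⅑)*(-42)/1767) = -36988*(-101 + (⅑)*(-42)*(1/1767)) = -36988*(-101 - 14/5301) = -36988*(-535415/5301) = 19803930020/5301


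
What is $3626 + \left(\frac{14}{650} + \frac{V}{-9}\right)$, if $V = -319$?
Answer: $\frac{10709788}{2925} \approx 3661.5$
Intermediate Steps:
$3626 + \left(\frac{14}{650} + \frac{V}{-9}\right) = 3626 + \left(\frac{14}{650} - \frac{319}{-9}\right) = 3626 + \left(14 \cdot \frac{1}{650} - - \frac{319}{9}\right) = 3626 + \left(\frac{7}{325} + \frac{319}{9}\right) = 3626 + \frac{103738}{2925} = \frac{10709788}{2925}$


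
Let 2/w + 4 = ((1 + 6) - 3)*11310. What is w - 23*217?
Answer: -112886437/22618 ≈ -4991.0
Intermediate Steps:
w = 1/22618 (w = 2/(-4 + ((1 + 6) - 3)*11310) = 2/(-4 + (7 - 3)*11310) = 2/(-4 + 4*11310) = 2/(-4 + 45240) = 2/45236 = 2*(1/45236) = 1/22618 ≈ 4.4213e-5)
w - 23*217 = 1/22618 - 23*217 = 1/22618 - 1*4991 = 1/22618 - 4991 = -112886437/22618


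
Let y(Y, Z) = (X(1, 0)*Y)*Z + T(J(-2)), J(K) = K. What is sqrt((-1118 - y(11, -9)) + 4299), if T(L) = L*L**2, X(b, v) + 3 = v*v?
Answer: 2*sqrt(723) ≈ 53.777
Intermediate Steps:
X(b, v) = -3 + v**2 (X(b, v) = -3 + v*v = -3 + v**2)
T(L) = L**3
y(Y, Z) = -8 - 3*Y*Z (y(Y, Z) = ((-3 + 0**2)*Y)*Z + (-2)**3 = ((-3 + 0)*Y)*Z - 8 = (-3*Y)*Z - 8 = -3*Y*Z - 8 = -8 - 3*Y*Z)
sqrt((-1118 - y(11, -9)) + 4299) = sqrt((-1118 - (-8 - 3*11*(-9))) + 4299) = sqrt((-1118 - (-8 + 297)) + 4299) = sqrt((-1118 - 1*289) + 4299) = sqrt((-1118 - 289) + 4299) = sqrt(-1407 + 4299) = sqrt(2892) = 2*sqrt(723)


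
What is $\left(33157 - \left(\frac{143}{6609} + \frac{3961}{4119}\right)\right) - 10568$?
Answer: $\frac{204967210051}{9074157} \approx 22588.0$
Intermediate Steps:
$\left(33157 - \left(\frac{143}{6609} + \frac{3961}{4119}\right)\right) - 10568 = \left(33157 - \frac{8922422}{9074157}\right) - 10568 = \frac{300862901227}{9074157} - 10568 = \frac{204967210051}{9074157}$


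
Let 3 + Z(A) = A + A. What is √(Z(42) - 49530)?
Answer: I*√49449 ≈ 222.37*I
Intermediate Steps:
Z(A) = -3 + 2*A (Z(A) = -3 + (A + A) = -3 + 2*A)
√(Z(42) - 49530) = √((-3 + 2*42) - 49530) = √((-3 + 84) - 49530) = √(81 - 49530) = √(-49449) = I*√49449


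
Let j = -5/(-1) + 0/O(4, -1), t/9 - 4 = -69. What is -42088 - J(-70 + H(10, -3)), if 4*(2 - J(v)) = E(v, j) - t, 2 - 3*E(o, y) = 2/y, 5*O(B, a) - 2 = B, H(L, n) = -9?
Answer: -2516617/60 ≈ -41944.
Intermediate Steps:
O(B, a) = 2/5 + B/5
t = -585 (t = 36 + 9*(-69) = 36 - 621 = -585)
j = 5 (j = -5/(-1) + 0/(2/5 + (1/5)*4) = -5*(-1) + 0/(2/5 + 4/5) = 5 + 0/(6/5) = 5 + 0*(5/6) = 5 + 0 = 5)
E(o, y) = 2/3 - 2/(3*y)
J(v) = -8663/60 (J(v) = 2 - ((2/3)*(-1 + 5)/5 - 1*(-585))/4 = 2 - ((2/3)*(1/5)*4 + 585)/4 = 2 - (8/15 + 585)/4 = 2 - 1/4*8783/15 = 2 - 8783/60 = -8663/60)
-42088 - J(-70 + H(10, -3)) = -42088 - 1*(-8663/60) = -42088 + 8663/60 = -2516617/60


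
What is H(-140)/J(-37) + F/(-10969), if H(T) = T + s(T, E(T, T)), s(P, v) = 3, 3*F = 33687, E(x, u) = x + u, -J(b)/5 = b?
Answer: -3580118/2029265 ≈ -1.7642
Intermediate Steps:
J(b) = -5*b
E(x, u) = u + x
F = 11229 (F = (⅓)*33687 = 11229)
H(T) = 3 + T (H(T) = T + 3 = 3 + T)
H(-140)/J(-37) + F/(-10969) = (3 - 140)/((-5*(-37))) + 11229/(-10969) = -137/185 + 11229*(-1/10969) = -137*1/185 - 11229/10969 = -137/185 - 11229/10969 = -3580118/2029265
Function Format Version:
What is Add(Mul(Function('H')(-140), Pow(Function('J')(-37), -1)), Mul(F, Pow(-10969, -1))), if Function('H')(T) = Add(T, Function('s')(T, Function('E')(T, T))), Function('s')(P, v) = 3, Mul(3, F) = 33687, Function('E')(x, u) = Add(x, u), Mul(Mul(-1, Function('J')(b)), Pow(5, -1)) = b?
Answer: Rational(-3580118, 2029265) ≈ -1.7642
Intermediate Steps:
Function('J')(b) = Mul(-5, b)
Function('E')(x, u) = Add(u, x)
F = 11229 (F = Mul(Rational(1, 3), 33687) = 11229)
Function('H')(T) = Add(3, T) (Function('H')(T) = Add(T, 3) = Add(3, T))
Add(Mul(Function('H')(-140), Pow(Function('J')(-37), -1)), Mul(F, Pow(-10969, -1))) = Add(Mul(Add(3, -140), Pow(Mul(-5, -37), -1)), Mul(11229, Pow(-10969, -1))) = Add(Mul(-137, Pow(185, -1)), Mul(11229, Rational(-1, 10969))) = Add(Mul(-137, Rational(1, 185)), Rational(-11229, 10969)) = Add(Rational(-137, 185), Rational(-11229, 10969)) = Rational(-3580118, 2029265)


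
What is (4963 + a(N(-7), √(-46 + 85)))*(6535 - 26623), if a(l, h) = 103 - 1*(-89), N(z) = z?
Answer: -103553640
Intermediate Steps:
a(l, h) = 192 (a(l, h) = 103 + 89 = 192)
(4963 + a(N(-7), √(-46 + 85)))*(6535 - 26623) = (4963 + 192)*(6535 - 26623) = 5155*(-20088) = -103553640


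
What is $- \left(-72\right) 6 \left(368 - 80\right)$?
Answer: $124416$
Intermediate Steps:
$- \left(-72\right) 6 \left(368 - 80\right) = - \left(-432\right) 288 = \left(-1\right) \left(-124416\right) = 124416$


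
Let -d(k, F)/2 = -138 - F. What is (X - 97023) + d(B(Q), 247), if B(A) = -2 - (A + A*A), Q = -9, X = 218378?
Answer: 122125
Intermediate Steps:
B(A) = -2 - A - A² (B(A) = -2 - (A + A²) = -2 + (-A - A²) = -2 - A - A²)
d(k, F) = 276 + 2*F (d(k, F) = -2*(-138 - F) = 276 + 2*F)
(X - 97023) + d(B(Q), 247) = (218378 - 97023) + (276 + 2*247) = 121355 + (276 + 494) = 121355 + 770 = 122125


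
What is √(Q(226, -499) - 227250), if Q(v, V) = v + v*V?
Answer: I*√339798 ≈ 582.92*I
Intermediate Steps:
Q(v, V) = v + V*v
√(Q(226, -499) - 227250) = √(226*(1 - 499) - 227250) = √(226*(-498) - 227250) = √(-112548 - 227250) = √(-339798) = I*√339798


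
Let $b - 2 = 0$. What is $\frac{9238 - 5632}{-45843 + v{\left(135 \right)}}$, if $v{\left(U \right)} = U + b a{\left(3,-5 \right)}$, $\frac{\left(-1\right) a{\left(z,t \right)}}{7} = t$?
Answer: $- \frac{1803}{22819} \approx -0.079013$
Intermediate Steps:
$b = 2$ ($b = 2 + 0 = 2$)
$a{\left(z,t \right)} = - 7 t$
$v{\left(U \right)} = 70 + U$ ($v{\left(U \right)} = U + 2 \left(\left(-7\right) \left(-5\right)\right) = U + 2 \cdot 35 = U + 70 = 70 + U$)
$\frac{9238 - 5632}{-45843 + v{\left(135 \right)}} = \frac{9238 - 5632}{-45843 + \left(70 + 135\right)} = \frac{3606}{-45843 + 205} = \frac{3606}{-45638} = 3606 \left(- \frac{1}{45638}\right) = - \frac{1803}{22819}$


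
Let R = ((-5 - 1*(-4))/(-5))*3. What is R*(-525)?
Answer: -315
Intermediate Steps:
R = ⅗ (R = ((-5 + 4)*(-⅕))*3 = -1*(-⅕)*3 = (⅕)*3 = ⅗ ≈ 0.60000)
R*(-525) = (⅗)*(-525) = -315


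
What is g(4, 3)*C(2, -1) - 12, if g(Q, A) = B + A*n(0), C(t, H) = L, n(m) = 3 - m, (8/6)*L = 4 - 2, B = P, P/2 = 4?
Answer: 27/2 ≈ 13.500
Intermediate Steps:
P = 8 (P = 2*4 = 8)
B = 8
L = 3/2 (L = 3*(4 - 2)/4 = (¾)*2 = 3/2 ≈ 1.5000)
C(t, H) = 3/2
g(Q, A) = 8 + 3*A (g(Q, A) = 8 + A*(3 - 1*0) = 8 + A*(3 + 0) = 8 + A*3 = 8 + 3*A)
g(4, 3)*C(2, -1) - 12 = (8 + 3*3)*(3/2) - 12 = (8 + 9)*(3/2) - 12 = 17*(3/2) - 12 = 51/2 - 12 = 27/2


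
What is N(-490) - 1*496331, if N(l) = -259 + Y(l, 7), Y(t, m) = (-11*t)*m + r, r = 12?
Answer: -458848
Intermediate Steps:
Y(t, m) = 12 - 11*m*t (Y(t, m) = (-11*t)*m + 12 = -11*m*t + 12 = 12 - 11*m*t)
N(l) = -247 - 77*l (N(l) = -259 + (12 - 11*7*l) = -259 + (12 - 77*l) = -247 - 77*l)
N(-490) - 1*496331 = (-247 - 77*(-490)) - 1*496331 = (-247 + 37730) - 496331 = 37483 - 496331 = -458848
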